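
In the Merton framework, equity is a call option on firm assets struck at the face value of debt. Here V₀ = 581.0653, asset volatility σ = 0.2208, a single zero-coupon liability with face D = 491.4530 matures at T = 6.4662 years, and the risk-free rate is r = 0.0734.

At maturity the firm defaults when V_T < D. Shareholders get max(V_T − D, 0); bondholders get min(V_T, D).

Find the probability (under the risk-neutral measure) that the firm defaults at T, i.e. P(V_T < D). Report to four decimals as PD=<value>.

PD=0.1941

d₁ = [ln(V₀/D) + (r + σ²/2)T] / (σ√T)
   = [ln(581.0653/491.4530) + (0.0734 + 0.5·0.2208²)·6.4662] / (0.2208·√6.4662)
   = [0.167497 + 0.632241] / 0.561466 = 1.424374
d₂ = d₁ − σ√T = 1.424374 − 0.561466 = 0.862908
risk-neutral PD = N(−d₂) = N(-0.862908) = 0.194094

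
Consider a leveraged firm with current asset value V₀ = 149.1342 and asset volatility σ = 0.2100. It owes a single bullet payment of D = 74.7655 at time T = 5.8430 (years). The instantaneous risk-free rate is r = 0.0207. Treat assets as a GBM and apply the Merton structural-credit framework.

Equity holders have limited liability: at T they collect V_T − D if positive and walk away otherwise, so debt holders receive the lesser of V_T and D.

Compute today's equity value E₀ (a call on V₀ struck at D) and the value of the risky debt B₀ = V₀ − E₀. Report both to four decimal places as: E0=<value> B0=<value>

E0=84.0353 B0=65.0989

d₁ = [ln(V₀/D) + (r + σ²/2)T] / (σ√T)
   = [ln(149.1342/74.7655) + (0.0207 + 0.5·0.2100²)·5.8430] / (0.2100·√5.8430)
   = [0.690490 + 0.249788] / 0.507618 = 1.852333
d₂ = d₁ − σ√T = 1.852333 − 0.507618 = 1.344715
N(d₁) = 0.968011,  N(d₂) = 0.910641,  e^(−rT) = 0.886078
E₀ = V₀·N(d₁) − D·e^(−rT)·N(d₂)
   = 149.1342·0.968011 − 74.7655·0.886078·0.910641 = 84.035308
B₀ = V₀ − E₀ = 149.1342 − 84.035308 = 65.098892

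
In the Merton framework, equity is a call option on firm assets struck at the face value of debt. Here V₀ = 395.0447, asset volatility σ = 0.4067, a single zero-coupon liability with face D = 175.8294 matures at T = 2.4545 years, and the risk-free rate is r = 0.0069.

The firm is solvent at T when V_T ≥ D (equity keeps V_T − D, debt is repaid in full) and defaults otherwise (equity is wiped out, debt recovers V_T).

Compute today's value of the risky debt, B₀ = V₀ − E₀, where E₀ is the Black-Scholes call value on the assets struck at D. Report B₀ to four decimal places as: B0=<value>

B0=165.5099

d₁ = [ln(V₀/D) + (r + σ²/2)T] / (σ√T)
   = [ln(395.0447/175.8294) + (0.0069 + 0.5·0.4067²)·2.4545] / (0.4067·√2.4545)
   = [0.809485 + 0.219929] / 0.637171 = 1.615602
d₂ = d₁ − σ√T = 1.615602 − 0.637171 = 0.978431
N(d₁) = 0.946910,  N(d₂) = 0.836069,  e^(−rT) = 0.983207
E₀ = V₀·N(d₁) − D·e^(−rT)·N(d₂)
   = 395.0447·0.946910 − 175.8294·0.983207·0.836069 = 229.534829
B₀ = V₀ − E₀ = 395.0447 − 229.534829 = 165.509871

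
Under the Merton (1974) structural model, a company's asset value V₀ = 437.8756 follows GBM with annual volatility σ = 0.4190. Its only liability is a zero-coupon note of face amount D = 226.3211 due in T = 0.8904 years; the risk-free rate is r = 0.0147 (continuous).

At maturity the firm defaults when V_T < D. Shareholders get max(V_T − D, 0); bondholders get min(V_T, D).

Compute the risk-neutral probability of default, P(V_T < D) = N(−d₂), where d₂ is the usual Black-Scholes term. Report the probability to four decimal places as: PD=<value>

d₁ = [ln(V₀/D) + (r + σ²/2)T] / (σ√T)
   = [ln(437.8756/226.3211) + (0.0147 + 0.5·0.4190²)·0.8904] / (0.4190·√0.8904)
   = [0.659980 + 0.091249] / 0.395373 = 1.900052
d₂ = d₁ − σ√T = 1.900052 − 0.395373 = 1.504680
risk-neutral PD = N(−d₂) = N(-1.504680) = 0.066203

PD=0.0662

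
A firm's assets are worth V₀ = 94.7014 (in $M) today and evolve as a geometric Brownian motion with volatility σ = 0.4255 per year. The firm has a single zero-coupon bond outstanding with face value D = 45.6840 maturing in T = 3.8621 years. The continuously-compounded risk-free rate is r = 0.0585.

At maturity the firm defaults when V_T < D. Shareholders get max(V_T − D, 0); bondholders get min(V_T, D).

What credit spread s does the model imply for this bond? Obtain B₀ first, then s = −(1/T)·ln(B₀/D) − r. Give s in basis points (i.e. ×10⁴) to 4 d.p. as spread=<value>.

d₁ = [ln(V₀/D) + (r + σ²/2)T] / (σ√T)
   = [ln(94.7014/45.6840) + (0.0585 + 0.5·0.4255²)·3.8621] / (0.4255·√3.8621)
   = [0.728981 + 0.575550] / 0.836202 = 1.560066
d₂ = d₁ − σ√T = 1.560066 − 0.836202 = 0.723864
N(d₁) = 0.940628,  N(d₂) = 0.765425,  e^(−rT) = 0.797772
E₀ = V₀·N(d₁) − D·e^(−rT)·N(d₂)
   = 94.7014·0.940628 − 45.6840·0.797772·0.765425 = 61.182543
B₀ = V₀ − E₀ = 94.7014 − 61.182543 = 33.518857
spread = −(1/T)·ln(B₀/D) − r = −(1/3.8621)·ln(33.518857/45.6840) − 0.0585 = 0.02167398
in basis points: 0.02167398 × 10⁴ = 216.7398 bp

spread=216.7398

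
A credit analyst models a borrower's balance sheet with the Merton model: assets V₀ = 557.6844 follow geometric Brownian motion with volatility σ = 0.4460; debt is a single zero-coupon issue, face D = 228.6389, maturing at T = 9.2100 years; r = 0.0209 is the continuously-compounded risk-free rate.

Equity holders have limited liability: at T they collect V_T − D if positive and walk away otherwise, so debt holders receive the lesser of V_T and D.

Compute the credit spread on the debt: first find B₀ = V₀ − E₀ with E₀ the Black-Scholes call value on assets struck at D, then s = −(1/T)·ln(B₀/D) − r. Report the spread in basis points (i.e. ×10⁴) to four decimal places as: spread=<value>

d₁ = [ln(V₀/D) + (r + σ²/2)T] / (σ√T)
   = [ln(557.6844/228.6389) + (0.0209 + 0.5·0.4460²)·9.2100] / (0.4460·√9.2100)
   = [0.891649 + 1.108497] / 1.353520 = 1.477737
d₂ = d₁ − σ√T = 1.477737 − 1.353520 = 0.124217
N(d₁) = 0.930261,  N(d₂) = 0.549428,  e^(−rT) = 0.824903
E₀ = V₀·N(d₁) − D·e^(−rT)·N(d₂)
   = 557.6844·0.930261 − 228.6389·0.824903·0.549428 = 415.167074
B₀ = V₀ − E₀ = 557.6844 − 415.167074 = 142.517326
spread = −(1/T)·ln(B₀/D) − r = −(1/9.2100)·ln(142.517326/228.6389) − 0.0209 = 0.03042251
in basis points: 0.03042251 × 10⁴ = 304.2251 bp

spread=304.2251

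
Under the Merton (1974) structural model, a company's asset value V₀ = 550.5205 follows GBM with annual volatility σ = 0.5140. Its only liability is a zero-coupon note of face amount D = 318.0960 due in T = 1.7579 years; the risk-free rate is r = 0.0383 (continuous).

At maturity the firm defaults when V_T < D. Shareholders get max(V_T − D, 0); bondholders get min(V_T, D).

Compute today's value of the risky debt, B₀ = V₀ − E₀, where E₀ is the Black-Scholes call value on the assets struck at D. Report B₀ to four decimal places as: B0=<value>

B0=270.8373

d₁ = [ln(V₀/D) + (r + σ²/2)T] / (σ√T)
   = [ln(550.5205/318.0960) + (0.0383 + 0.5·0.5140²)·1.7579] / (0.5140·√1.7579)
   = [0.548511 + 0.299543] / 0.681491 = 1.244409
d₂ = d₁ − σ√T = 1.244409 − 0.681491 = 0.562918
N(d₁) = 0.893325,  N(d₂) = 0.713255,  e^(−rT) = 0.934889
E₀ = V₀·N(d₁) − D·e^(−rT)·N(d₂)
   = 550.5205·0.893325 − 318.0960·0.934889·0.713255 = 279.683174
B₀ = V₀ − E₀ = 550.5205 − 279.683174 = 270.837326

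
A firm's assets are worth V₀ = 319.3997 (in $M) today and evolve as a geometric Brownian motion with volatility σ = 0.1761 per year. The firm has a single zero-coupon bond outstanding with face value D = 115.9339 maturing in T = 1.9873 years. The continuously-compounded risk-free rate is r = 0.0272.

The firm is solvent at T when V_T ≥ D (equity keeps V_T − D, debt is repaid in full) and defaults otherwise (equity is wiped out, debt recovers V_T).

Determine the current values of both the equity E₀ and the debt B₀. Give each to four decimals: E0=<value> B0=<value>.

E0=209.5663 B0=109.8334

d₁ = [ln(V₀/D) + (r + σ²/2)T] / (σ√T)
   = [ln(319.3997/115.9339) + (0.0272 + 0.5·0.1761²)·1.9873] / (0.1761·√1.9873)
   = [1.013423 + 0.084869] / 0.248251 = 4.424118
d₂ = d₁ − σ√T = 4.424118 − 0.248251 = 4.175867
N(d₁) = 0.999995,  N(d₂) = 0.999985,  e^(−rT) = 0.947380
E₀ = V₀·N(d₁) − D·e^(−rT)·N(d₂)
   = 319.3997·0.999995 − 115.9339·0.947380·0.999985 = 209.566277
B₀ = V₀ − E₀ = 319.3997 − 209.566277 = 109.833423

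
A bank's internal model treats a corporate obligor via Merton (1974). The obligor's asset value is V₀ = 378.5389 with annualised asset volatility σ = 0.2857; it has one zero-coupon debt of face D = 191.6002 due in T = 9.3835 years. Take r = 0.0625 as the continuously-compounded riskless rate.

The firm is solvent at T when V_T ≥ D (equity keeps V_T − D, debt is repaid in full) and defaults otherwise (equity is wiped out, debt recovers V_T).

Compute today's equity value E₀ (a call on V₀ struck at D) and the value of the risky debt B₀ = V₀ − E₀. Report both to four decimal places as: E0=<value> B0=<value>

E0=277.3637 B0=101.1752

d₁ = [ln(V₀/D) + (r + σ²/2)T] / (σ√T)
   = [ln(378.5389/191.6002) + (0.0625 + 0.5·0.2857²)·9.3835] / (0.2857·√9.3835)
   = [0.680908 + 0.969430] / 0.875170 = 1.885734
d₂ = d₁ − σ√T = 1.885734 − 0.875170 = 1.010563
N(d₁) = 0.970335,  N(d₂) = 0.843887,  e^(−rT) = 0.556288
E₀ = V₀·N(d₁) − D·e^(−rT)·N(d₂)
   = 378.5389·0.970335 − 191.6002·0.556288·0.843887 = 277.363719
B₀ = V₀ − E₀ = 378.5389 − 277.363719 = 101.175181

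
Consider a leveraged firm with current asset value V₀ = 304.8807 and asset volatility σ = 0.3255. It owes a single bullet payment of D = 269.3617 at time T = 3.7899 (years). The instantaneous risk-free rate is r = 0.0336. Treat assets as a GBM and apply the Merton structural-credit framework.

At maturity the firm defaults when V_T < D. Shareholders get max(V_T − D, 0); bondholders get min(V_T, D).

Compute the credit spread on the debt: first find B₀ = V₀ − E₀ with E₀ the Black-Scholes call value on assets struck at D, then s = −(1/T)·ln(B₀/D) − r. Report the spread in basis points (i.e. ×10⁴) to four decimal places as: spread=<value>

spread=467.9700

d₁ = [ln(V₀/D) + (r + σ²/2)T] / (σ√T)
   = [ln(304.8807/269.3617) + (0.0336 + 0.5·0.3255²)·3.7899] / (0.3255·√3.7899)
   = [0.123865 + 0.328111] / 0.633673 = 0.713265
d₂ = d₁ − σ√T = 0.713265 − 0.633673 = 0.079593
N(d₁) = 0.762159,  N(d₂) = 0.531719,  e^(−rT) = 0.880434
E₀ = V₀·N(d₁) − D·e^(−rT)·N(d₂)
   = 304.8807·0.762159 − 269.3617·0.880434·0.531719 = 106.267643
B₀ = V₀ − E₀ = 304.8807 − 106.267643 = 198.613057
spread = −(1/T)·ln(B₀/D) − r = −(1/3.7899)·ln(198.613057/269.3617) − 0.0336 = 0.04679700
in basis points: 0.04679700 × 10⁴ = 467.9700 bp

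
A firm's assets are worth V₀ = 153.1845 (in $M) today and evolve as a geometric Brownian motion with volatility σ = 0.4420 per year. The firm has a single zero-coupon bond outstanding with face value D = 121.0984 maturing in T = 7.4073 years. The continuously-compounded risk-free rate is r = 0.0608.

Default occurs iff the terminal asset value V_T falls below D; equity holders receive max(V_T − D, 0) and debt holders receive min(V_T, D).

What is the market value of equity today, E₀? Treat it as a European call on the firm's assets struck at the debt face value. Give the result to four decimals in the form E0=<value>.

d₁ = [ln(V₀/D) + (r + σ²/2)T] / (σ√T)
   = [ln(153.1845/121.0984) + (0.0608 + 0.5·0.4420²)·7.4073] / (0.4420·√7.4073)
   = [0.235040 + 1.173924] / 1.202963 = 1.171244
d₂ = d₁ − σ√T = 1.171244 − 1.202963 = -0.031719
N(d₁) = 0.879250,  N(d₂) = 0.487348,  e^(−rT) = 0.637396
E₀ = V₀·N(d₁) − D·e^(−rT)·N(d₂)
   = 153.1845·0.879250 − 121.0984·0.637396·0.487348 = 97.070157

E0=97.0702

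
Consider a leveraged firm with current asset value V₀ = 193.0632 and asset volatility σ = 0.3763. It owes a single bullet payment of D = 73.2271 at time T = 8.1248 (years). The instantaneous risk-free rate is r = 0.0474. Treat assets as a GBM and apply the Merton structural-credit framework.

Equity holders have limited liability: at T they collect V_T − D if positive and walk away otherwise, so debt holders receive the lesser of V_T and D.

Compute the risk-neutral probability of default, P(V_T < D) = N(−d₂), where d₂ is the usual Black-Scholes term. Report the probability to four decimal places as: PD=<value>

d₁ = [ln(V₀/D) + (r + σ²/2)T] / (σ√T)
   = [ln(193.0632/73.2271) + (0.0474 + 0.5·0.3763²)·8.1248] / (0.3763·√8.1248)
   = [0.969452 + 0.960358] / 1.072607 = 1.799178
d₂ = d₁ − σ√T = 1.799178 − 1.072607 = 0.726571
risk-neutral PD = N(−d₂) = N(-0.726571) = 0.233744

PD=0.2337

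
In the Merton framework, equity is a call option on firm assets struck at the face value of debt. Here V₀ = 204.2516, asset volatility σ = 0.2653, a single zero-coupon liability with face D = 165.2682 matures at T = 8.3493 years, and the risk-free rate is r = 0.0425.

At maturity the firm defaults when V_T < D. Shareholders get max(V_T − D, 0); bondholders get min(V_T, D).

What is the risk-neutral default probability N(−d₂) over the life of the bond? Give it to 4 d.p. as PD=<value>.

d₁ = [ln(V₀/D) + (r + σ²/2)T] / (σ√T)
   = [ln(204.2516/165.2682) + (0.0425 + 0.5·0.2653²)·8.3493] / (0.2653·√8.3493)
   = [0.211783 + 0.648674] / 0.766588 = 1.122450
d₂ = d₁ − σ√T = 1.122450 − 0.766588 = 0.355861
risk-neutral PD = N(−d₂) = N(-0.355861) = 0.360972

PD=0.3610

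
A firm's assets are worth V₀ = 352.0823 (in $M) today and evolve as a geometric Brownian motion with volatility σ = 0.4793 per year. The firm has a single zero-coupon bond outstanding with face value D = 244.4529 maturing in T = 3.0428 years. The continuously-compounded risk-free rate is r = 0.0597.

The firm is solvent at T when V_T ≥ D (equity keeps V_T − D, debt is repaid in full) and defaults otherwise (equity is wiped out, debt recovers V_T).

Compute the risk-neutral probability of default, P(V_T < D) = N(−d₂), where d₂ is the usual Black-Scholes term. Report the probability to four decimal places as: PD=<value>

d₁ = [ln(V₀/D) + (r + σ²/2)T] / (σ√T)
   = [ln(352.0823/244.4529) + (0.0597 + 0.5·0.4793²)·3.0428] / (0.4793·√3.0428)
   = [0.364842 + 0.531164] / 0.836073 = 1.071685
d₂ = d₁ − σ√T = 1.071685 − 0.836073 = 0.235612
risk-neutral PD = N(−d₂) = N(-0.235612) = 0.406867

PD=0.4069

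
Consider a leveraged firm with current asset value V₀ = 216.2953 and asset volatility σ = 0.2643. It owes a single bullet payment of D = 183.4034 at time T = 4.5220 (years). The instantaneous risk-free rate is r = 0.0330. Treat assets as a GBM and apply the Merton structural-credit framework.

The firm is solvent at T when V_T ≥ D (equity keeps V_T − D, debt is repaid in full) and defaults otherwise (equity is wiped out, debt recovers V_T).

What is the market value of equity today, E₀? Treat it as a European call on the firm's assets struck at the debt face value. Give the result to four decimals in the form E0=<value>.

E0=76.6528

d₁ = [ln(V₀/D) + (r + σ²/2)T] / (σ√T)
   = [ln(216.2953/183.4034) + (0.0330 + 0.5·0.2643²)·4.5220] / (0.2643·√4.5220)
   = [0.164957 + 0.307167] / 0.562034 = 0.840027
d₂ = d₁ − σ√T = 0.840027 − 0.562034 = 0.277993
N(d₁) = 0.799553,  N(d₂) = 0.609491,  e^(−rT) = 0.861374
E₀ = V₀·N(d₁) − D·e^(−rT)·N(d₂)
   = 216.2953·0.799553 − 183.4034·0.861374·0.609491 = 76.652827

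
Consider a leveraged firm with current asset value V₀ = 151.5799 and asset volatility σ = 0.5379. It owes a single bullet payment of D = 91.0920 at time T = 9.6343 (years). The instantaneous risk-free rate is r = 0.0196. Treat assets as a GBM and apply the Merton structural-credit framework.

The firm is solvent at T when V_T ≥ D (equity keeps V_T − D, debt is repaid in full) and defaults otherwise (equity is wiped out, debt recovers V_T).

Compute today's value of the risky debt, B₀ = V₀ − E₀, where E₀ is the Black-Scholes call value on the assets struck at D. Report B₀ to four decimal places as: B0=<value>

d₁ = [ln(V₀/D) + (r + σ²/2)T] / (σ√T)
   = [ln(151.5799/91.0920) + (0.0196 + 0.5·0.5379²)·9.6343] / (0.5379·√9.6343)
   = [0.509243 + 1.582609] / 1.669597 = 1.252908
d₂ = d₁ − σ√T = 1.252908 − 1.669597 = -0.416688
N(d₁) = 0.894880,  N(d₂) = 0.338453,  e^(−rT) = 0.827925
E₀ = V₀·N(d₁) − D·e^(−rT)·N(d₂)
   = 151.5799·0.894880 − 91.0920·0.827925·0.338453 = 110.120646
B₀ = V₀ − E₀ = 151.5799 − 110.120646 = 41.459254

B0=41.4593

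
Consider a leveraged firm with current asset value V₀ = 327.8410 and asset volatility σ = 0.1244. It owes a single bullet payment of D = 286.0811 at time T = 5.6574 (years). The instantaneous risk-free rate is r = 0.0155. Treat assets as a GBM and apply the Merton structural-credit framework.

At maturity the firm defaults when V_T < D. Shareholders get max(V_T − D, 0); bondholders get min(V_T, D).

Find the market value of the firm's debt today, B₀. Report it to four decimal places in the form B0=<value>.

d₁ = [ln(V₀/D) + (r + σ²/2)T] / (σ√T)
   = [ln(327.8410/286.0811) + (0.0155 + 0.5·0.1244²)·5.6574] / (0.1244·√5.6574)
   = [0.136253 + 0.131465] / 0.295889 = 0.904793
d₂ = d₁ − σ√T = 0.904793 − 0.295889 = 0.608904
N(d₁) = 0.817212,  N(d₂) = 0.728706,  e^(−rT) = 0.916045
E₀ = V₀·N(d₁) − D·e^(−rT)·N(d₂)
   = 327.8410·0.817212 − 286.0811·0.916045·0.728706 = 76.948748
B₀ = V₀ − E₀ = 327.8410 − 76.948748 = 250.892252

B0=250.8923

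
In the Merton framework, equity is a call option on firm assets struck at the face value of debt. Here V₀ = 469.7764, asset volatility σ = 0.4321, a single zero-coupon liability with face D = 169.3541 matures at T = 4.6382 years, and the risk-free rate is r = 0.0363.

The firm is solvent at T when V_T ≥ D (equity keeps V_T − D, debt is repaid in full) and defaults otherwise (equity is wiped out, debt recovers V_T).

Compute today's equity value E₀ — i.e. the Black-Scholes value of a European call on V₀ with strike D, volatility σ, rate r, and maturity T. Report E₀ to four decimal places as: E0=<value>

E0=337.3675

d₁ = [ln(V₀/D) + (r + σ²/2)T] / (σ√T)
   = [ln(469.7764/169.3541) + (0.0363 + 0.5·0.4321²)·4.6382] / (0.4321·√4.6382)
   = [1.020265 + 0.601367] / 0.930591 = 1.742582
d₂ = d₁ − σ√T = 1.742582 − 0.930591 = 0.811991
N(d₁) = 0.959297,  N(d₂) = 0.791602,  e^(−rT) = 0.845044
E₀ = V₀·N(d₁) − D·e^(−rT)·N(d₂)
   = 469.7764·0.959297 − 169.3541·0.845044·0.791602 = 337.367535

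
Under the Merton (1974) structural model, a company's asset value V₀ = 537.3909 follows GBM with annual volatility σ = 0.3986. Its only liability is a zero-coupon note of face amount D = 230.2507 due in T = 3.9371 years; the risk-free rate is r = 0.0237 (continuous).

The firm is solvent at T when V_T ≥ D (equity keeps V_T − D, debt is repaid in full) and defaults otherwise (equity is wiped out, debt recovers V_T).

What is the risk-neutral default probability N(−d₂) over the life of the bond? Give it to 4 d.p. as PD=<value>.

PD=0.2136

d₁ = [ln(V₀/D) + (r + σ²/2)T] / (σ√T)
   = [ln(537.3909/230.2507) + (0.0237 + 0.5·0.3986²)·3.9371] / (0.3986·√3.9371)
   = [0.847557 + 0.406076] / 0.790907 = 1.585058
d₂ = d₁ − σ√T = 1.585058 − 0.790907 = 0.794150
risk-neutral PD = N(−d₂) = N(-0.794150) = 0.213554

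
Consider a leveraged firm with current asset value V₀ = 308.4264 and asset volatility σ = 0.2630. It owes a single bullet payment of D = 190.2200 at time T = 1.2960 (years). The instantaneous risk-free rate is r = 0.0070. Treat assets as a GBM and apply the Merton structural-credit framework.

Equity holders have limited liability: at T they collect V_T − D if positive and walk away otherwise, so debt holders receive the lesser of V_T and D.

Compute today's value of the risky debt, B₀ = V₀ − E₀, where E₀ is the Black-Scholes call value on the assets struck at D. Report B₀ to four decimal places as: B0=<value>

d₁ = [ln(V₀/D) + (r + σ²/2)T] / (σ√T)
   = [ln(308.4264/190.2200) + (0.0070 + 0.5·0.2630²)·1.2960] / (0.2630·√1.2960)
   = [0.483302 + 0.053894] / 0.299404 = 1.794213
d₂ = d₁ − σ√T = 1.794213 − 0.299404 = 1.494809
N(d₁) = 0.963610,  N(d₂) = 0.932518,  e^(−rT) = 0.990969
E₀ = V₀·N(d₁) − D·e^(−rT)·N(d₂)
   = 308.4264·0.963610 − 190.2200·0.990969·0.932518 = 121.421301
B₀ = V₀ − E₀ = 308.4264 − 121.421301 = 187.005099

B0=187.0051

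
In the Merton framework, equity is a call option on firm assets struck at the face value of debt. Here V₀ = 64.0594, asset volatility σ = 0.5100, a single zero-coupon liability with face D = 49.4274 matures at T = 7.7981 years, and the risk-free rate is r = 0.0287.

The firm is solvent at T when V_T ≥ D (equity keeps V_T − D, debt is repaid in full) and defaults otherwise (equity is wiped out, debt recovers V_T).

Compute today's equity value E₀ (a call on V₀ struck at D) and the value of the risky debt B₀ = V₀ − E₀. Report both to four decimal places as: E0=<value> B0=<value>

E0=40.6578 B0=23.4016

d₁ = [ln(V₀/D) + (r + σ²/2)T] / (σ√T)
   = [ln(64.0594/49.4274) + (0.0287 + 0.5·0.5100²)·7.7981] / (0.5100·√7.7981)
   = [0.259306 + 1.237948] / 1.424179 = 1.051310
d₂ = d₁ − σ√T = 1.051310 − 1.424179 = -0.372869
N(d₁) = 0.853442,  N(d₂) = 0.354623,  e^(−rT) = 0.799471
E₀ = V₀·N(d₁) − D·e^(−rT)·N(d₂)
   = 64.0594·0.853442 − 49.4274·0.799471·0.354623 = 40.657780
B₀ = V₀ − E₀ = 64.0594 − 40.657780 = 23.401620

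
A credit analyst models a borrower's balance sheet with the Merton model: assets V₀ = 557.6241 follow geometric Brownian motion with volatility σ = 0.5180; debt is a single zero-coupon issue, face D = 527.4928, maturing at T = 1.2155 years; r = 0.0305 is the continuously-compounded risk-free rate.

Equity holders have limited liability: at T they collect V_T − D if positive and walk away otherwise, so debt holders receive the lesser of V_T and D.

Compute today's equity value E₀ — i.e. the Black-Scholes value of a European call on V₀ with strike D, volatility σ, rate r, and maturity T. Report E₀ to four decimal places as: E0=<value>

E0=145.9888

d₁ = [ln(V₀/D) + (r + σ²/2)T] / (σ√T)
   = [ln(557.6241/527.4928) + (0.0305 + 0.5·0.5180²)·1.2155] / (0.5180·√1.2155)
   = [0.055550 + 0.200147] / 0.571094 = 0.447731
d₂ = d₁ − σ√T = 0.447731 − 0.571094 = -0.123362
N(d₁) = 0.672826,  N(d₂) = 0.450910,  e^(−rT) = 0.963606
E₀ = V₀·N(d₁) − D·e^(−rT)·N(d₂)
   = 557.6241·0.672826 − 527.4928·0.963606·0.450910 = 145.988760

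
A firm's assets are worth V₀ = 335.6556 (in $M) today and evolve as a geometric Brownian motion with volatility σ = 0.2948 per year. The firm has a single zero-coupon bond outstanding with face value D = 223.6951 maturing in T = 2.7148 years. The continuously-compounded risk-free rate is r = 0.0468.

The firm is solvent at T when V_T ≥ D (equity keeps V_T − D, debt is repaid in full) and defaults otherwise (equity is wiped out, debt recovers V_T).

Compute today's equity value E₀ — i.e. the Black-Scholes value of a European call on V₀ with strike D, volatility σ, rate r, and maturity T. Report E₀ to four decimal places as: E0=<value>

d₁ = [ln(V₀/D) + (r + σ²/2)T] / (σ√T)
   = [ln(335.6556/223.6951) + (0.0468 + 0.5·0.2948²)·2.7148] / (0.2948·√2.7148)
   = [0.405802 + 0.245020] / 0.485732 = 1.339880
d₂ = d₁ − σ√T = 1.339880 − 0.485732 = 0.854148
N(d₁) = 0.909858,  N(d₂) = 0.803488,  e^(−rT) = 0.880687
E₀ = V₀·N(d₁) − D·e^(−rT)·N(d₂)
   = 335.6556·0.909858 − 223.6951·0.880687·0.803488 = 147.107250

E0=147.1072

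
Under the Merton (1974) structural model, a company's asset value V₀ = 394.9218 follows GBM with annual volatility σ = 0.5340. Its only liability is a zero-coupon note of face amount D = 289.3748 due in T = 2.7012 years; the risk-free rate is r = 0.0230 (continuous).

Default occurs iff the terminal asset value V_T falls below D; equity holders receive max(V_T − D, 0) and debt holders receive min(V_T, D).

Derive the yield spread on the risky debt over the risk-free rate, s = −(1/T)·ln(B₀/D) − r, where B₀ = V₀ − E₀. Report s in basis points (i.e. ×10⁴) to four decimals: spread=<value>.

spread=938.9132

d₁ = [ln(V₀/D) + (r + σ²/2)T] / (σ√T)
   = [ln(394.9218/289.3748) + (0.0230 + 0.5·0.5340²)·2.7012] / (0.5340·√2.7012)
   = [0.310965 + 0.447259] / 0.877647 = 0.863929
d₂ = d₁ − σ√T = 0.863929 − 0.877647 = -0.013717
N(d₁) = 0.806187,  N(d₂) = 0.494528,  e^(−rT) = 0.939763
E₀ = V₀·N(d₁) − D·e^(−rT)·N(d₂)
   = 394.9218·0.806187 − 289.3748·0.939763·0.494528 = 183.896948
B₀ = V₀ − E₀ = 394.9218 − 183.896948 = 211.024852
spread = −(1/T)·ln(B₀/D) − r = −(1/2.7012)·ln(211.024852/289.3748) − 0.0230 = 0.09389132
in basis points: 0.09389132 × 10⁴ = 938.9132 bp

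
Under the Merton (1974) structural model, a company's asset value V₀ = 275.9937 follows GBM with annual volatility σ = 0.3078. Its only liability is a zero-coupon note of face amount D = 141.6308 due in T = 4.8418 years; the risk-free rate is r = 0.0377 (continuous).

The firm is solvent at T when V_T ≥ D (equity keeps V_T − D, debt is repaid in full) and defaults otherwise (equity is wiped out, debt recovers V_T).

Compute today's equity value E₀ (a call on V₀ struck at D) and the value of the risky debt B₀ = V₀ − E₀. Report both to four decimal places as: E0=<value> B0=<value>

d₁ = [ln(V₀/D) + (r + σ²/2)T] / (σ√T)
   = [ln(275.9937/141.6308) + (0.0377 + 0.5·0.3078²)·4.8418] / (0.3078·√4.8418)
   = [0.667154 + 0.411894] / 0.677286 = 1.593195
d₂ = d₁ − σ√T = 1.593195 − 0.677286 = 0.915909
N(d₁) = 0.944442,  N(d₂) = 0.820143,  e^(−rT) = 0.833155
E₀ = V₀·N(d₁) − D·e^(−rT)·N(d₂)
   = 275.9937·0.944442 − 141.6308·0.833155·0.820143 = 163.882831
B₀ = V₀ − E₀ = 275.9937 − 163.882831 = 112.110869

E0=163.8828 B0=112.1109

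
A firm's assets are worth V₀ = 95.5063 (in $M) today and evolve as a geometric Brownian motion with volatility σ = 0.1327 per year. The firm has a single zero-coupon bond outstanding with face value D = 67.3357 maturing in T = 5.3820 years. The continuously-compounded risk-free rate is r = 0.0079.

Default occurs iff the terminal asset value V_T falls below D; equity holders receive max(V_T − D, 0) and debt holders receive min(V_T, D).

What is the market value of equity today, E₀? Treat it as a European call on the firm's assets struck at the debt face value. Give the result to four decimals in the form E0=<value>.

E0=32.1282

d₁ = [ln(V₀/D) + (r + σ²/2)T] / (σ√T)
   = [ln(95.5063/67.3357) + (0.0079 + 0.5·0.1327²)·5.3820] / (0.1327·√5.3820)
   = [0.349502 + 0.089904] / 0.307853 = 1.427326
d₂ = d₁ − σ√T = 1.427326 − 0.307853 = 1.119474
N(d₁) = 0.923257,  N(d₂) = 0.868531,  e^(−rT) = 0.958373
E₀ = V₀·N(d₁) − D·e^(−rT)·N(d₂)
   = 95.5063·0.923257 − 67.3357·0.958373·0.868531 = 32.128181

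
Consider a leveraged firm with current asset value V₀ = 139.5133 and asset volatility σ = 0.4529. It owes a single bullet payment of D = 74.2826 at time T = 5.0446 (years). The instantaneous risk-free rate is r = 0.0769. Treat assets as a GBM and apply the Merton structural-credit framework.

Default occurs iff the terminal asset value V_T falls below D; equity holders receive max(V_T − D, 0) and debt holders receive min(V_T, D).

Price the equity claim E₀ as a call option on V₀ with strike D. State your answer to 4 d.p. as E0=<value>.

E0=95.6524

d₁ = [ln(V₀/D) + (r + σ²/2)T] / (σ√T)
   = [ln(139.5133/74.2826) + (0.0769 + 0.5·0.4529²)·5.0446] / (0.4529·√5.0446)
   = [0.630283 + 0.905300] / 1.017222 = 1.509585
d₂ = d₁ − σ√T = 1.509585 − 1.017222 = 0.492363
N(d₁) = 0.934425,  N(d₂) = 0.688769,  e^(−rT) = 0.678460
E₀ = V₀·N(d₁) − D·e^(−rT)·N(d₂)
   = 139.5133·0.934425 − 74.2826·0.678460·0.688769 = 95.652353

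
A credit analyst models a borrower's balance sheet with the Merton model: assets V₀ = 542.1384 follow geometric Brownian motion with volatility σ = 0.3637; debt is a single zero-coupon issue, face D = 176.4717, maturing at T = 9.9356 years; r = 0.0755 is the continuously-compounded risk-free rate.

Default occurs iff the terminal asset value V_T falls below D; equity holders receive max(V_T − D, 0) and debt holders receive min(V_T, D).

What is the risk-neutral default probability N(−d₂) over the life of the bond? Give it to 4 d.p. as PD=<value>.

d₁ = [ln(V₀/D) + (r + σ²/2)T] / (σ√T)
   = [ln(542.1384/176.4717) + (0.0755 + 0.5·0.3637²)·9.9356] / (0.3637·√9.9356)
   = [1.122361 + 1.407267] / 1.146411 = 2.206563
d₂ = d₁ − σ√T = 2.206563 − 1.146411 = 1.060152
risk-neutral PD = N(−d₂) = N(-1.060152) = 0.144538

PD=0.1445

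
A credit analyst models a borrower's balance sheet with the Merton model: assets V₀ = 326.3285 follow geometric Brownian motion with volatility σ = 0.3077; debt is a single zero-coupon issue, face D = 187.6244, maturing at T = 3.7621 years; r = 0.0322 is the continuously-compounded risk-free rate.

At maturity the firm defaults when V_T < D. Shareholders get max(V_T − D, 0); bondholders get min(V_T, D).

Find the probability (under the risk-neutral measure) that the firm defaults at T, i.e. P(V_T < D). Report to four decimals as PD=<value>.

d₁ = [ln(V₀/D) + (r + σ²/2)T] / (σ√T)
   = [ln(326.3285/187.6244) + (0.0322 + 0.5·0.3077²)·3.7621] / (0.3077·√3.7621)
   = [0.553462 + 0.299236] / 0.596819 = 1.428739
d₂ = d₁ − σ√T = 1.428739 − 0.596819 = 0.831920
risk-neutral PD = N(−d₂) = N(-0.831920) = 0.202727

PD=0.2027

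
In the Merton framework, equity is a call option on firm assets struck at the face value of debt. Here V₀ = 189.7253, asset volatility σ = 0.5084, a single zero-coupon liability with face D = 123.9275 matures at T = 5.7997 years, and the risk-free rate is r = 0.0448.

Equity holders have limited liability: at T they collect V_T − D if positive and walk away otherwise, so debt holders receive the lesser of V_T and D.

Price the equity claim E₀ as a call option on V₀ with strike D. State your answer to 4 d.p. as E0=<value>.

E0=121.0545

d₁ = [ln(V₀/D) + (r + σ²/2)T] / (σ√T)
   = [ln(189.7253/123.9275) + (0.0448 + 0.5·0.5084²)·5.7997] / (0.5084·√5.7997)
   = [0.425881 + 1.009352] / 1.224358 = 1.172233
d₂ = d₁ − σ√T = 1.172233 − 1.224358 = -0.052124
N(d₁) = 0.879448,  N(d₂) = 0.479215,  e^(−rT) = 0.771185
E₀ = V₀·N(d₁) − D·e^(−rT)·N(d₂)
   = 189.7253·0.879448 − 123.9275·0.771185·0.479215 = 121.054522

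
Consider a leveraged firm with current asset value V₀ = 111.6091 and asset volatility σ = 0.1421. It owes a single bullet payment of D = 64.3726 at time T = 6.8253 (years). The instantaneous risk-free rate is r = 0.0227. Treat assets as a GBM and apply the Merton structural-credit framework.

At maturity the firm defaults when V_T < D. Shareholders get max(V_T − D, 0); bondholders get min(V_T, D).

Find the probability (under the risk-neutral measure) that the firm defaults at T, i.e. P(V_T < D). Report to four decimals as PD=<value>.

PD=0.0433

d₁ = [ln(V₀/D) + (r + σ²/2)T] / (σ√T)
   = [ln(111.6091/64.3726) + (0.0227 + 0.5·0.1421²)·6.8253] / (0.1421·√6.8253)
   = [0.550315 + 0.223844] / 0.371240 = 2.085331
d₂ = d₁ − σ√T = 2.085331 − 0.371240 = 1.714090
risk-neutral PD = N(−d₂) = N(-1.714090) = 0.043256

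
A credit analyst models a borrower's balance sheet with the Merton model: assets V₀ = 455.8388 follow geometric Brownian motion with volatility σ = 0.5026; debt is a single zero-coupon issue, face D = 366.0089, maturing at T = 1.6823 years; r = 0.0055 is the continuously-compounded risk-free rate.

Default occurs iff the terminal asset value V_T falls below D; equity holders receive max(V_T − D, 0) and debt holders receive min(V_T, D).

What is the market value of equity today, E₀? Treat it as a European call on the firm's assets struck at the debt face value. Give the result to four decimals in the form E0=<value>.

d₁ = [ln(V₀/D) + (r + σ²/2)T] / (σ√T)
   = [ln(455.8388/366.0089) + (0.0055 + 0.5·0.5026²)·1.6823] / (0.5026·√1.6823)
   = [0.219482 + 0.221733] / 0.651890 = 0.676824
d₂ = d₁ − σ√T = 0.676824 − 0.651890 = 0.024934
N(d₁) = 0.750741,  N(d₂) = 0.509946,  e^(−rT) = 0.990790
E₀ = V₀·N(d₁) − D·e^(−rT)·N(d₂)
   = 455.8388·0.750741 − 366.0089·0.990790·0.509946 = 157.291085

E0=157.2911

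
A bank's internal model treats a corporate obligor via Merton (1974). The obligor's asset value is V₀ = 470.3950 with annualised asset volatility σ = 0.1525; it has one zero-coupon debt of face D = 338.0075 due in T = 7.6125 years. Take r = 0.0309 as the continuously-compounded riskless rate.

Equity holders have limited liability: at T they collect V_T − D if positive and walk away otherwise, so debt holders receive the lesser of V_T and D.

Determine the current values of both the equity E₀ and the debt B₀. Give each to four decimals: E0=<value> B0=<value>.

d₁ = [ln(V₀/D) + (r + σ²/2)T] / (σ√T)
   = [ln(470.3950/338.0075) + (0.0309 + 0.5·0.1525²)·7.6125] / (0.1525·√7.6125)
   = [0.330505 + 0.323745] / 0.420759 = 1.554928
d₂ = d₁ − σ√T = 1.554928 − 0.420759 = 1.134169
N(d₁) = 0.940018,  N(d₂) = 0.871638,  e^(−rT) = 0.790392
E₀ = V₀·N(d₁) − D·e^(−rT)·N(d₂)
   = 470.3950·0.940018 − 338.0075·0.790392·0.871638 = 209.314475
B₀ = V₀ − E₀ = 470.3950 − 209.314475 = 261.080525

E0=209.3145 B0=261.0805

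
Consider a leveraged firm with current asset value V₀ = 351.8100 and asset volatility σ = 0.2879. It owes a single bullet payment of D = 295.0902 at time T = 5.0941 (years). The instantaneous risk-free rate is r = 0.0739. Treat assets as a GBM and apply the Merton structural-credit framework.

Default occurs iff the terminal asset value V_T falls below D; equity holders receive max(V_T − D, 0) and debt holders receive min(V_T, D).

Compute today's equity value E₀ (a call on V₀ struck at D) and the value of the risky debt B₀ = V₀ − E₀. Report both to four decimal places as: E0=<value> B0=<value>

E0=167.7746 B0=184.0354

d₁ = [ln(V₀/D) + (r + σ²/2)T] / (σ√T)
   = [ln(351.8100/295.0902) + (0.0739 + 0.5·0.2879²)·5.0941] / (0.2879·√5.0941)
   = [0.175810 + 0.587570] / 0.649794 = 1.174804
d₂ = d₁ − σ√T = 1.174804 − 0.649794 = 0.525010
N(d₁) = 0.879963,  N(d₂) = 0.700212,  e^(−rT) = 0.686291
E₀ = V₀·N(d₁) − D·e^(−rT)·N(d₂)
   = 351.8100·0.879963 − 295.0902·0.686291·0.700212 = 167.774633
B₀ = V₀ − E₀ = 351.8100 − 167.774633 = 184.035367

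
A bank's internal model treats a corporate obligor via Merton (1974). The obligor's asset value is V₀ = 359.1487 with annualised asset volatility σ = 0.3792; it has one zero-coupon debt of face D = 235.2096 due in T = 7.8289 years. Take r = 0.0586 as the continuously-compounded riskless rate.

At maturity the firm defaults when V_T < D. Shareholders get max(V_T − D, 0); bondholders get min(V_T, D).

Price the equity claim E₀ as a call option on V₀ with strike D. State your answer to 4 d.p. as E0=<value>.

d₁ = [ln(V₀/D) + (r + σ²/2)T] / (σ√T)
   = [ln(359.1487/235.2096) + (0.0586 + 0.5·0.3792²)·7.8289] / (0.3792·√7.8289)
   = [0.423259 + 1.021643] / 1.061008 = 1.361820
d₂ = d₁ − σ√T = 1.361820 − 1.061008 = 0.300812
N(d₁) = 0.913373,  N(d₂) = 0.618221,  e^(−rT) = 0.632058
E₀ = V₀·N(d₁) − D·e^(−rT)·N(d₂)
   = 359.1487·0.913373 − 235.2096·0.632058·0.618221 = 236.128032

E0=236.1280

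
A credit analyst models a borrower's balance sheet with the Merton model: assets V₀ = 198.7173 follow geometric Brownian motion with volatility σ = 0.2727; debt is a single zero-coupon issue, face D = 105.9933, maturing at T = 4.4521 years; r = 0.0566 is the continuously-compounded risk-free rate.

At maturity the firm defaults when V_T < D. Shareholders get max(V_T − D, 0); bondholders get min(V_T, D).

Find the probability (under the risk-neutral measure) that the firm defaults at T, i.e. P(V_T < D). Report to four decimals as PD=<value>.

PD=0.1070

d₁ = [ln(V₀/D) + (r + σ²/2)T] / (σ√T)
   = [ln(198.7173/105.9933) + (0.0566 + 0.5·0.2727²)·4.4521] / (0.2727·√4.4521)
   = [0.628507 + 0.417530] / 0.575397 = 1.817940
d₂ = d₁ − σ√T = 1.817940 − 0.575397 = 1.242543
risk-neutral PD = N(−d₂) = N(-1.242543) = 0.107018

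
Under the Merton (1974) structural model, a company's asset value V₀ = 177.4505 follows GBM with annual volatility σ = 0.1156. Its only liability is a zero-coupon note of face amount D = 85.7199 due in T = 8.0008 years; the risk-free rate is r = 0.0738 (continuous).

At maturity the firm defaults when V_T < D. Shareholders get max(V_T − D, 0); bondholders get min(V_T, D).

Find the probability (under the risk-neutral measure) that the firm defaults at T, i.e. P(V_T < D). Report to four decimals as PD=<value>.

PD=0.0001

d₁ = [ln(V₀/D) + (r + σ²/2)T] / (σ√T)
   = [ln(177.4505/85.7199) + (0.0738 + 0.5·0.1156²)·8.0008] / (0.1156·√8.0008)
   = [0.727607 + 0.643918] / 0.326983 = 4.194489
d₂ = d₁ − σ√T = 4.194489 − 0.326983 = 3.867506
risk-neutral PD = N(−d₂) = N(-3.867506) = 0.000055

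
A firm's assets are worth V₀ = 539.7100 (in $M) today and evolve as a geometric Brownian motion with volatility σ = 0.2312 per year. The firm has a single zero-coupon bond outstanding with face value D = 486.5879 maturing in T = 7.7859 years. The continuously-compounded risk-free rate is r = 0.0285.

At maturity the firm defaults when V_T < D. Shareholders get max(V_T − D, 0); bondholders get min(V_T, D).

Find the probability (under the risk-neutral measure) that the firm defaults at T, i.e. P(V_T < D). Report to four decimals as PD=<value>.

d₁ = [ln(V₀/D) + (r + σ²/2)T] / (σ√T)
   = [ln(539.7100/486.5879) + (0.0285 + 0.5·0.2312²)·7.7859] / (0.2312·√7.7859)
   = [0.103614 + 0.429990] / 0.645123 = 0.827136
d₂ = d₁ − σ√T = 0.827136 − 0.645123 = 0.182013
risk-neutral PD = N(−d₂) = N(-0.182013) = 0.427786

PD=0.4278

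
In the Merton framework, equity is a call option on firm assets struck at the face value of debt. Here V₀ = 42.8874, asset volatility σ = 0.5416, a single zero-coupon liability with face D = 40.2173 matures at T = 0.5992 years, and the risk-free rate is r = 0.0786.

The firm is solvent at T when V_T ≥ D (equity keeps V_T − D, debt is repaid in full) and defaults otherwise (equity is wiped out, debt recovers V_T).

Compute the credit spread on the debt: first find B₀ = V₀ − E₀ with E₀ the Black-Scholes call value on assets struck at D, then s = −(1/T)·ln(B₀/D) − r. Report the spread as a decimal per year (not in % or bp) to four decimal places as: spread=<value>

d₁ = [ln(V₀/D) + (r + σ²/2)T] / (σ√T)
   = [ln(42.8874/40.2173) + (0.0786 + 0.5·0.5416²)·0.5992] / (0.5416·√0.5992)
   = [0.064281 + 0.134979] / 0.419242 = 0.475286
d₂ = d₁ − σ√T = 0.475286 − 0.419242 = 0.056044
N(d₁) = 0.682708,  N(d₂) = 0.522347,  e^(−rT) = 0.953995
E₀ = V₀·N(d₁) − D·e^(−rT)·N(d₂)
   = 42.8874·0.682708 − 40.2173·0.953995·0.522347 = 9.238665
B₀ = V₀ − E₀ = 42.8874 − 9.238665 = 33.648735
spread = −(1/T)·ln(B₀/D) − r = −(1/0.5992)·ln(33.648735/40.2173) − 0.0786 = 0.21899978

spread=0.2190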